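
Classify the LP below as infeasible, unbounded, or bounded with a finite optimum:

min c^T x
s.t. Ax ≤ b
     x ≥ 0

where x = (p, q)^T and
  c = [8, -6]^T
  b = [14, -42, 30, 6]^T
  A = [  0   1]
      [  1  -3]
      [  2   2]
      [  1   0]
The point (0, 14) satisfies every constraint, so the LP is feasible; the constraints give p ≤ 6 and q ≤ 14, which with p, q ≥ 0 keep the feasible region inside a bounded box. A feasible, bounded LP attains a finite optimum at a vertex.

Evaluating z = 8p - 6q at each vertex:
  (0, 14): z = -84

Feasible with finite optimum z* = -84 at (0, 14).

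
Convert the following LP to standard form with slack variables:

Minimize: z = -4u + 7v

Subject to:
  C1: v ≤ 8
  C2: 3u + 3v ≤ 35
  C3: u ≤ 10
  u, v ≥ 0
min z = -4u + 7v

s.t.
  v + s1 = 8
  3u + 3v + s2 = 35
  u + s3 = 10
  u, v, s1, s2, s3 ≥ 0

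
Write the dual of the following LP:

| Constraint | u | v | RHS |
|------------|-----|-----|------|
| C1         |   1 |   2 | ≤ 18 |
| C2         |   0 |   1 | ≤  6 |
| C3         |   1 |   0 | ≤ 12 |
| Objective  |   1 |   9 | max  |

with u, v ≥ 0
Minimize: z = 18y1 + 6y2 + 12y3

Subject to:
  C1: -y1 - y3 ≤ -1
  C2: -2y1 - y2 ≤ -9
  y1, y2, y3 ≥ 0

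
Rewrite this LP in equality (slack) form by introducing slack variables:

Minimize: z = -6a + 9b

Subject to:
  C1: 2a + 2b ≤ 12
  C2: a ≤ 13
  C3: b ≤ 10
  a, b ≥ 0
min z = -6a + 9b

s.t.
  2a + 2b + s1 = 12
  a + s2 = 13
  b + s3 = 10
  a, b, s1, s2, s3 ≥ 0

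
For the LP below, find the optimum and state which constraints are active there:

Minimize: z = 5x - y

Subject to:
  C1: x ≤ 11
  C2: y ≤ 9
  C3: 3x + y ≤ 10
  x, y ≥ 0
Optimal: x = 0, y = 9
Slack at optimum:
  C1: slack = 11
  C2: slack = 0 (binding)
  C3: slack = 1
  x ≥ 0: x = 0 (binding)
  y ≥ 0: y = 9
Binding constraints: C2, x ≥ 0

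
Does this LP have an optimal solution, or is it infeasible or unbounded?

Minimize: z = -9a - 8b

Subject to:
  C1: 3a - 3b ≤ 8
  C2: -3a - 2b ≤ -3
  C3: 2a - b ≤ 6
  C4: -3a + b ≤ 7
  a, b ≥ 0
Feasible point: (1, 0) satisfies every constraint, so the LP is feasible.
Direction d = (1, 2): for each constraint row a, a·d ≤ 0 —
  (3)(1) + (-3)(2) = -3 ≤ 0
  (-3)(1) + (-2)(2) = -7 ≤ 0
  (2)(1) + (-1)(2) = 0 ≤ 0
  (-3)(1) + (1)(2) = -1 ≤ 0
and d ≥ 0, so (1, 0) + t·d stays feasible for every t ≥ 0. Along this ray z = -9a - 8b changes by -25 per unit t, so z → −∞.

Unbounded — the objective can decrease without bound over the feasible region.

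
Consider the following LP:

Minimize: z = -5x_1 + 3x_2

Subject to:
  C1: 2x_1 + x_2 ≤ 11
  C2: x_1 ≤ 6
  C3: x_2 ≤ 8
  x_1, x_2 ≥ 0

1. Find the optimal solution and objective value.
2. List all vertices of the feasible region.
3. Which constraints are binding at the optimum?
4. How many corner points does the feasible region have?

1. x_1 = 5.5, x_2 = 0, z = -27.5
2. (0, 0), (5.5, 0), (1.5, 8), (0, 8)
3. C1, x_2 ≥ 0
4. 4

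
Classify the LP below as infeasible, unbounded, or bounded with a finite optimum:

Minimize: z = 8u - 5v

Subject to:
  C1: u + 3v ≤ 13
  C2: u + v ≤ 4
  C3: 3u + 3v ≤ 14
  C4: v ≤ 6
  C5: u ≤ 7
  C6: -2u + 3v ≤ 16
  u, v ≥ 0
The point (0, 4) satisfies every constraint, so the LP is feasible; the constraints give u ≤ 7 and v ≤ 6, which with u, v ≥ 0 keep the feasible region inside a bounded box. A feasible, bounded LP attains a finite optimum at a vertex.

Evaluating z = 8u - 5v at each vertex:
  (0, 0): z = 0
  (4, 0): z = 32
  (0, 4): z = -20

Bounded optimum: z* = -20 at (0, 4).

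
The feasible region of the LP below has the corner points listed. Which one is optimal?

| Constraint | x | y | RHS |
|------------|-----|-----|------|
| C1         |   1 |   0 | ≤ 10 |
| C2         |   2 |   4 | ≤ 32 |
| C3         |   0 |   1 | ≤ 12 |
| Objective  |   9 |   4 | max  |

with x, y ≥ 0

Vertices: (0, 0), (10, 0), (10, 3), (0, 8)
(10, 3) with z = 102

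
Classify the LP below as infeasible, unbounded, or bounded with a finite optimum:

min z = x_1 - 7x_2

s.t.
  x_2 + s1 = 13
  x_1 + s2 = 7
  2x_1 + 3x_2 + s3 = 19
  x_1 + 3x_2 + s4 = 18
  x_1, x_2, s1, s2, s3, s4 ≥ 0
The point (0, 6) satisfies every constraint, so the LP is feasible; the constraints give x_1 ≤ 7 and x_2 ≤ 13, which with x_1, x_2 ≥ 0 keep the feasible region inside a bounded box. A feasible, bounded LP attains a finite optimum at a vertex.

Evaluating z = x_1 - 7x_2 at each vertex:
  (0, 0): z = 0
  (7, 0): z = 7
  (7, 1.667): z = -4.667
  (1, 5.667): z = -38.67
  (0, 6): z = -42

Feasible with finite optimum z* = -42 at (0, 6).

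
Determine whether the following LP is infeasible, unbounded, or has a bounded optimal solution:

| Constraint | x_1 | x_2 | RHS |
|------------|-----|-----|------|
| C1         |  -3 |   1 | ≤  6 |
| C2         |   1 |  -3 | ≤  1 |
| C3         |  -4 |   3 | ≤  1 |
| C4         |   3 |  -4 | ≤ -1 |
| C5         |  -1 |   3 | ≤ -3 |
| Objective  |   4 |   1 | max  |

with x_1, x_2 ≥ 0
C2 requires x_1 - 3x_2 ≤ 1, while C5 (-x_1 + 3x_2 ≤ -3) is equivalent to x_1 - 3x_2 ≥ 3. Together they would need 3 ≤ x_1 - 3x_2 ≤ 1, which is impossible since 3 > 1. No point satisfies all constraints.

Infeasible: no point satisfies all constraints simultaneously.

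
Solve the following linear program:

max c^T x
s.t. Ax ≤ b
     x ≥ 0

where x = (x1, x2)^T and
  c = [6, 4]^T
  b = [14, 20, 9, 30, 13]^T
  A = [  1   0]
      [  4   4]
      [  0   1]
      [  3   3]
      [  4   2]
Each vertex is the intersection of two constraint boundaries that also satisfies all remaining constraints:
  x1 = 0 and x2 = 0 → (0, 0)
  4x1 + 2x2 = 13 and x2 = 0 → (3.25, 0)
  4x1 + 4x2 = 20 and 4x1 + 2x2 = 13 → (1.5, 3.5)
  4x1 + 4x2 = 20 and x1 = 0 → (0, 5)

Evaluating z = 6x1 + 4x2 at each vertex:
  (0, 0): z = 0
  (3.25, 0): z = 19.5
  (1.5, 3.5): z = 23
  (0, 5): z = 20

The maximum is at (1.5, 3.5) with z = 23.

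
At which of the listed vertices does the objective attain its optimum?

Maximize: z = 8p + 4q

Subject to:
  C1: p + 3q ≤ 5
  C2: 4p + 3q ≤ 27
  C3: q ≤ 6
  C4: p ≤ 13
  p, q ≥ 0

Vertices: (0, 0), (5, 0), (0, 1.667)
(5, 0) with z = 40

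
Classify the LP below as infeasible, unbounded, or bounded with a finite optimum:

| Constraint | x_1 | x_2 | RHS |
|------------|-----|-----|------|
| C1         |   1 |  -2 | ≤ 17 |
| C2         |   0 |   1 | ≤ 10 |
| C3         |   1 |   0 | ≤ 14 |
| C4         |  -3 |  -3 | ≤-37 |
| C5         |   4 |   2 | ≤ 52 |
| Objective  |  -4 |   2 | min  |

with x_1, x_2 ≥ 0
The point (13, 0) satisfies every constraint, so the LP is feasible; the constraints give x_1 ≤ 14 and x_2 ≤ 10, which with x_1, x_2 ≥ 0 keep the feasible region inside a bounded box. A feasible, bounded LP attains a finite optimum at a vertex.

Evaluating z = -4x_1 + 2x_2 at each vertex:
  (12.33, 0): z = -49.33
  (13, 0): z = -52
  (8, 10): z = -12
  (2.333, 10): z = 10.67

The LP has an optimal solution: (13, 0) with z = -52.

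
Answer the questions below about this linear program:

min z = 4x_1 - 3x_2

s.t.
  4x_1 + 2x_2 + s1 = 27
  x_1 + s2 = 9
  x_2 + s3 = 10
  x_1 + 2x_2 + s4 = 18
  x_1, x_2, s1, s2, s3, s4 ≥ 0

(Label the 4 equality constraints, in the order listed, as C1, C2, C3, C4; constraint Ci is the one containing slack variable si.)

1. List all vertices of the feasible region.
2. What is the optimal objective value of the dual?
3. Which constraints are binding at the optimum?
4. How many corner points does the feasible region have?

1. (0, 0), (6.75, 0), (3, 7.5), (0, 9)
2. -27 (by strong duality, equal to the primal optimum)
3. C4, x_1 ≥ 0
4. 4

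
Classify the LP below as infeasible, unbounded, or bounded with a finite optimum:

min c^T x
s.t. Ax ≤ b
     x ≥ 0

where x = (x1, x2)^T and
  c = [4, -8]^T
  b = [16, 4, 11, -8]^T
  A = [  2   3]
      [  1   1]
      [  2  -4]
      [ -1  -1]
One constraint requires x1 + x2 ≤ 4, while the constraint -x1 - x2 ≤ -8 is equivalent to x1 + x2 ≥ 8. Together they would need 8 ≤ x1 + x2 ≤ 4, which is impossible since 8 > 4. No point satisfies all constraints.

Infeasible: no point satisfies all constraints simultaneously.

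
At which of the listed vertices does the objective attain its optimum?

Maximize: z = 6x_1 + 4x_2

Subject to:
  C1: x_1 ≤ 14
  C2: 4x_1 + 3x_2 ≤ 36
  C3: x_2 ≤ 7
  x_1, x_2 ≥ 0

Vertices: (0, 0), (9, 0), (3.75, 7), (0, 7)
Evaluating z = 6x_1 + 4x_2 at each vertex:
  (0, 0): z = 0
  (9, 0): z = 54
  (3.75, 7): z = 50.5
  (0, 7): z = 28

The largest value is z = 54, attained at (9, 0).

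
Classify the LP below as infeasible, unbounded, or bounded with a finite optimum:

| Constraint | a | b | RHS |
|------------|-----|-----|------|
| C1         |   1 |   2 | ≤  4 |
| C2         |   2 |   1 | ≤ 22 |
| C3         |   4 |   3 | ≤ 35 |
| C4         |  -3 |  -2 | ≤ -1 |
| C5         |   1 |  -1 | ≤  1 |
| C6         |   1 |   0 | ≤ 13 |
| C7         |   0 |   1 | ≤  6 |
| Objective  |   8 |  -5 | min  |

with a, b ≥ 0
The point (0, 2) satisfies every constraint, so the LP is feasible; the constraints give a ≤ 13 and b ≤ 6, which with a, b ≥ 0 keep the feasible region inside a bounded box. A feasible, bounded LP attains a finite optimum at a vertex.

Evaluating z = 8a - 5b at each vertex:
  (0, 0.5): z = -2.5
  (0.3333, 0): z = 2.667
  (1, 0): z = 8
  (2, 1): z = 11
  (0, 2): z = -10

Bounded optimum: z* = -10 at (0, 2).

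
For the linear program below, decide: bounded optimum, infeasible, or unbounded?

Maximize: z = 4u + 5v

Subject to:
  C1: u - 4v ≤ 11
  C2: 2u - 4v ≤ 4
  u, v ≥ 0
Feasible point: (0, 0) satisfies every constraint, so the LP is feasible.
Direction d = (0, 1): for each constraint row a, a·d ≤ 0 —
  (1)(0) + (-4)(1) = -4 ≤ 0
  (2)(0) + (-4)(1) = -4 ≤ 0
and d ≥ 0, so (0, 0) + t·d stays feasible for every t ≥ 0. Along this ray z = 4u + 5v changes by 5 per unit t, so z → +∞.

Unbounded — the objective can increase without bound over the feasible region.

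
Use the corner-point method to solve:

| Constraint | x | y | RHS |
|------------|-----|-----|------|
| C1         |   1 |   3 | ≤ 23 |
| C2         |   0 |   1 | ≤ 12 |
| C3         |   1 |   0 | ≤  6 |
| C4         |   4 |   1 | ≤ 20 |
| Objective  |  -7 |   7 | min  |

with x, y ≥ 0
Each vertex is the intersection of two constraint boundaries that also satisfies all remaining constraints:
  x = 0 and y = 0 → (0, 0)
  4x + y = 20 and y = 0 → (5, 0)
  x + 3y = 23 and 4x + y = 20 → (3.364, 6.545)
  x + 3y = 23 and x = 0 → (0, 7.667)

Evaluating z = -7x + 7y at each vertex:
  (0, 0): z = 0
  (5, 0): z = -35
  (3.364, 6.545): z = 22.27
  (0, 7.667): z = 53.67

The minimum is at (5, 0) with z = -35.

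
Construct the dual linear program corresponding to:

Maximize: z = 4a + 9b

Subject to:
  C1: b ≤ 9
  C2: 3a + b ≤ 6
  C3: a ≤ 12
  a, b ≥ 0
Minimize: z = 9y1 + 6y2 + 12y3

Subject to:
  C1: -3y2 - y3 ≤ -4
  C2: -y1 - y2 ≤ -9
  y1, y2, y3 ≥ 0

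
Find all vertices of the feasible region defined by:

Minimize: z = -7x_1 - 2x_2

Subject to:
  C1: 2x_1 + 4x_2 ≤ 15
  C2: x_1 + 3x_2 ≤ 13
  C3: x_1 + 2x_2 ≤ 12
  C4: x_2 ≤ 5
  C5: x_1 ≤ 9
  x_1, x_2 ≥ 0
Each vertex is the intersection of two constraint boundaries that also satisfies all remaining constraints:
  x_1 = 0 and x_2 = 0 → (0, 0)
  2x_1 + 4x_2 = 15 and x_2 = 0 → (7.5, 0)
  2x_1 + 4x_2 = 15 and x_1 = 0 → (0, 3.75)

Vertices: (0, 0), (7.5, 0), (0, 3.75)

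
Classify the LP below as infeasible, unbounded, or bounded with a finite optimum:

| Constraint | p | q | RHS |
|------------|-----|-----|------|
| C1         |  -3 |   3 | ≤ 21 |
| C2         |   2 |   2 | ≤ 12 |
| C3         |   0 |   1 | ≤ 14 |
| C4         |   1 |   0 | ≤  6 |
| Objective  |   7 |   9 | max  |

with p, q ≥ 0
The point (0, 6) satisfies every constraint, so the LP is feasible; the constraints give p ≤ 6 and q ≤ 14, which with p, q ≥ 0 keep the feasible region inside a bounded box. A feasible, bounded LP attains a finite optimum at a vertex.

Evaluating z = 7p + 9q at each vertex:
  (0, 0): z = 0
  (6, 0): z = 42
  (0, 6): z = 54

Feasible with finite optimum z* = 54 at (0, 6).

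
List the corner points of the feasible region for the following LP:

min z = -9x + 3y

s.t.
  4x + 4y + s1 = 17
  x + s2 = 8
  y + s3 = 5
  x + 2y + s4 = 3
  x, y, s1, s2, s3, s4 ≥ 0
Each vertex is the intersection of two constraint boundaries that also satisfies all remaining constraints:
  x = 0 and y = 0 → (0, 0)
  x + 2y = 3 and y = 0 → (3, 0)
  x + 2y = 3 and x = 0 → (0, 1.5)

Vertices: (0, 0), (3, 0), (0, 1.5)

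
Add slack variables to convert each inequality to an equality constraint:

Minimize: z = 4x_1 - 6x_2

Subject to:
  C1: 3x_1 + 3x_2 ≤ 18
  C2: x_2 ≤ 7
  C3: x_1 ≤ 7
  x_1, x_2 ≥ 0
min z = 4x_1 - 6x_2

s.t.
  3x_1 + 3x_2 + s1 = 18
  x_2 + s2 = 7
  x_1 + s3 = 7
  x_1, x_2, s1, s2, s3 ≥ 0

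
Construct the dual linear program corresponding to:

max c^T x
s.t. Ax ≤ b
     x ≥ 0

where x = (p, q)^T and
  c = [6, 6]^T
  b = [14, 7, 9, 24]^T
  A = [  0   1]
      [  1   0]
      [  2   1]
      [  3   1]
Minimize: z = 14y1 + 7y2 + 9y3 + 24y4

Subject to:
  C1: -y2 - 2y3 - 3y4 ≤ -6
  C2: -y1 - y3 - y4 ≤ -6
  y1, y2, y3, y4 ≥ 0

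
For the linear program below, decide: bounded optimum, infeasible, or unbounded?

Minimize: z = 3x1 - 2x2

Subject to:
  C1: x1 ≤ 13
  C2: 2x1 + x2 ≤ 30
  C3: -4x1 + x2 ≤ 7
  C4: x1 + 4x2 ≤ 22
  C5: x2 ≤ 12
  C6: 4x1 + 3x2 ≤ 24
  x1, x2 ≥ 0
The point (0, 5.5) satisfies every constraint, so the LP is feasible; the constraints give x1 ≤ 13 and x2 ≤ 12, which with x1, x2 ≥ 0 keep the feasible region inside a bounded box. A feasible, bounded LP attains a finite optimum at a vertex.

The LP has an optimal solution: (0, 5.5) with z = -11.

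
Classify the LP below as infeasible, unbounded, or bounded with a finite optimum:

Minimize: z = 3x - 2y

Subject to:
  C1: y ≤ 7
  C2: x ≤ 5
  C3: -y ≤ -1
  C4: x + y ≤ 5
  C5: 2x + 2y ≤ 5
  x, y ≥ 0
The point (0, 2.5) satisfies every constraint, so the LP is feasible; the constraints give x ≤ 5 and y ≤ 7, which with x, y ≥ 0 keep the feasible region inside a bounded box. A feasible, bounded LP attains a finite optimum at a vertex.

Evaluating z = 3x - 2y at each vertex:
  (0, 1): z = -2
  (1.5, 1): z = 2.5
  (0, 2.5): z = -5

Bounded optimum: z* = -5 at (0, 2.5).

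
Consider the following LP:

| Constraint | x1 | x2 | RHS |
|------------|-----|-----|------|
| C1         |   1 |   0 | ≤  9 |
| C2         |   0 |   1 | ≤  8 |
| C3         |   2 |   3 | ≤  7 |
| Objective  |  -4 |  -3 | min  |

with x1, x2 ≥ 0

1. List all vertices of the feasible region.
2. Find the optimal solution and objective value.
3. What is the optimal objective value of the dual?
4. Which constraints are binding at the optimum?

1. (0, 0), (3.5, 0), (0, 2.333)
2. x1 = 3.5, x2 = 0, z = -14
3. -14 (by strong duality, equal to the primal optimum)
4. C3, x2 ≥ 0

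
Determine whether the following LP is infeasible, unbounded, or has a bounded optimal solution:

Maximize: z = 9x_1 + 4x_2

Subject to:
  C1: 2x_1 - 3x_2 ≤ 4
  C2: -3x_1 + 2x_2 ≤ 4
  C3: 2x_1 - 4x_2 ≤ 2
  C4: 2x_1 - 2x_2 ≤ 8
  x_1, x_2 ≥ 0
Feasible point: (0, 0) satisfies every constraint, so the LP is feasible.
Direction d = (1, 1): for each constraint row a, a·d ≤ 0 —
  (2)(1) + (-3)(1) = -1 ≤ 0
  (-3)(1) + (2)(1) = -1 ≤ 0
  (2)(1) + (-4)(1) = -2 ≤ 0
  (2)(1) + (-2)(1) = 0 ≤ 0
and d ≥ 0, so (0, 0) + t·d stays feasible for every t ≥ 0. Along this ray z = 9x_1 + 4x_2 changes by 13 per unit t, so z → +∞.

Unbounded — the objective can increase without bound over the feasible region.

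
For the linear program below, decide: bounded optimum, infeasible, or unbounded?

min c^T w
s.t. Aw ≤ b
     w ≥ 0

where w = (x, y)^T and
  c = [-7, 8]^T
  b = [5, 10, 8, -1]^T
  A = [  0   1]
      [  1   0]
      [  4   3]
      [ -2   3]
The point (2, 0) satisfies every constraint, so the LP is feasible; the constraints give x ≤ 10 and y ≤ 5, which with x, y ≥ 0 keep the feasible region inside a bounded box. A feasible, bounded LP attains a finite optimum at a vertex.

Feasible with finite optimum z* = -14 at (2, 0).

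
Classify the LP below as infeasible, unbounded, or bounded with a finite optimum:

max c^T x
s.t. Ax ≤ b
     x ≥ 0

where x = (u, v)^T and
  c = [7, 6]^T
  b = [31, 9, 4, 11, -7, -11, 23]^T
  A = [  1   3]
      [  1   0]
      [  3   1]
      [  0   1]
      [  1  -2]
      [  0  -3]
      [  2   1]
The point (0, 4) satisfies every constraint, so the LP is feasible; the constraints give u ≤ 9 and v ≤ 11, which with u, v ≥ 0 keep the feasible region inside a bounded box. A feasible, bounded LP attains a finite optimum at a vertex.

Evaluating z = 7u + 6v at each vertex:
  (0, 3.667): z = 22
  (0.1111, 3.667): z = 22.78
  (0, 4): z = 24

Feasible with finite optimum z* = 24 at (0, 4).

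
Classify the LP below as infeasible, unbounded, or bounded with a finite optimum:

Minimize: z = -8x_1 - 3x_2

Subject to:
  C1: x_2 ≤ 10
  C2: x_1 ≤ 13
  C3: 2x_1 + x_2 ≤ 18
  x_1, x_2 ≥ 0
The point (9, 0) satisfies every constraint, so the LP is feasible; the constraints give x_1 ≤ 13 and x_2 ≤ 10, which with x_1, x_2 ≥ 0 keep the feasible region inside a bounded box. A feasible, bounded LP attains a finite optimum at a vertex.

Evaluating z = -8x_1 - 3x_2 at each vertex:
  (0, 0): z = 0
  (9, 0): z = -72
  (4, 10): z = -62
  (0, 10): z = -30

Bounded optimum: z* = -72 at (9, 0).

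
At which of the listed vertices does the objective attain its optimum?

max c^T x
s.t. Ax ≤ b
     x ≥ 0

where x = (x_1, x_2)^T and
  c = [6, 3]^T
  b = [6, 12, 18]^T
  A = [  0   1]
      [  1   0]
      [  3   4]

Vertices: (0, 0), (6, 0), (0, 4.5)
(6, 0) with z = 36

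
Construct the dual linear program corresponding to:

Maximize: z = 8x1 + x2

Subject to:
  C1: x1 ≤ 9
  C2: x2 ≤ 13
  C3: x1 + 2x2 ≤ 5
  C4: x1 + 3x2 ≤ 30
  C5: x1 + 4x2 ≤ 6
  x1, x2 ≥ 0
Minimize: z = 9y1 + 13y2 + 5y3 + 30y4 + 6y5

Subject to:
  C1: -y1 - y3 - y4 - y5 ≤ -8
  C2: -y2 - 2y3 - 3y4 - 4y5 ≤ -1
  y1, y2, y3, y4, y5 ≥ 0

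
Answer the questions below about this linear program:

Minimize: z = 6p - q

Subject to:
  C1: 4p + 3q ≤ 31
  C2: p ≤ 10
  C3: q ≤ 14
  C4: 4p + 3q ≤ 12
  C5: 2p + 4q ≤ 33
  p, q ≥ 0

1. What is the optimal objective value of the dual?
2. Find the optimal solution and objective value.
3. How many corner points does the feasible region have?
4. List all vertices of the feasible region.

1. -4 (by strong duality, equal to the primal optimum)
2. p = 0, q = 4, z = -4
3. 3
4. (0, 0), (3, 0), (0, 4)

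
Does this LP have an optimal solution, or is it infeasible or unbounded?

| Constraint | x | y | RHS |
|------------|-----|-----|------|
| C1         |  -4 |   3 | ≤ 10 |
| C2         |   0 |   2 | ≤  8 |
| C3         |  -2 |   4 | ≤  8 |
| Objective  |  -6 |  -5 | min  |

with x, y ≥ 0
Feasible point: (0, 0) satisfies every constraint, so the LP is feasible.
Direction d = (1, 0): for each constraint row a, a·d ≤ 0 —
  (-4)(1) + (3)(0) = -4 ≤ 0
  (0)(1) + (2)(0) = 0 ≤ 0
  (-2)(1) + (4)(0) = -2 ≤ 0
and d ≥ 0, so (0, 0) + t·d stays feasible for every t ≥ 0. Along this ray z = -6x - 5y changes by -6 per unit t, so z → −∞.

Unbounded: there is a feasible ray along which z → −∞.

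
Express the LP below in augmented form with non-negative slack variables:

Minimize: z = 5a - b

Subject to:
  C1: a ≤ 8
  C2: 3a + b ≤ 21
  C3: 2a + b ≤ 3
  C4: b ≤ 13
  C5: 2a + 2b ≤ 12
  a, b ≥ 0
min z = 5a - b

s.t.
  a + s1 = 8
  3a + b + s2 = 21
  2a + b + s3 = 3
  b + s4 = 13
  2a + 2b + s5 = 12
  a, b, s1, s2, s3, s4, s5 ≥ 0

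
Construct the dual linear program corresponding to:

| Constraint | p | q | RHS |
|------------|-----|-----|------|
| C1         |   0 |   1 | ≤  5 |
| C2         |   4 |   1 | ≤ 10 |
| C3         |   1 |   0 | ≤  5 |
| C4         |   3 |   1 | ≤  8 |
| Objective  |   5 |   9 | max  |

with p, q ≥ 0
Minimize: z = 5y1 + 10y2 + 5y3 + 8y4

Subject to:
  C1: -4y2 - y3 - 3y4 ≤ -5
  C2: -y1 - y2 - y4 ≤ -9
  y1, y2, y3, y4 ≥ 0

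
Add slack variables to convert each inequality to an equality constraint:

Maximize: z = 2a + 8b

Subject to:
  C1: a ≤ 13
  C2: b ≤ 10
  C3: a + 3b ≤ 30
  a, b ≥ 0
max z = 2a + 8b

s.t.
  a + s1 = 13
  b + s2 = 10
  a + 3b + s3 = 30
  a, b, s1, s2, s3 ≥ 0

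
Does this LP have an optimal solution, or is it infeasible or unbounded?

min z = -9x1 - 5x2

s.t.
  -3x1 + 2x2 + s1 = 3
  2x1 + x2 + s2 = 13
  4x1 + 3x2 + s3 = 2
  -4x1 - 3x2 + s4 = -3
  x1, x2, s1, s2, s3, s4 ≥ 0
The row 4x1 + 3x2 + s3 = 2 with s3 ≥ 0 requires 4x1 + 3x2 ≤ 2, while the row -4x1 - 3x2 + s4 = -3 with s4 ≥ 0 is equivalent to 4x1 + 3x2 ≥ 3. Together they would need 3 ≤ 4x1 + 3x2 ≤ 2, which is impossible since 3 > 2. No point satisfies all constraints.

The feasible region is empty; the LP is infeasible.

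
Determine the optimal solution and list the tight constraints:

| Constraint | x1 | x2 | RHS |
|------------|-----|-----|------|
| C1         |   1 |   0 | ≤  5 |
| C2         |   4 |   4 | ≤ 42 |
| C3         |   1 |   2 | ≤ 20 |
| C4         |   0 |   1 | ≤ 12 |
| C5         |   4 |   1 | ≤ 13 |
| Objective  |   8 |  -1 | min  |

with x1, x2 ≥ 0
Optimal: x1 = 0, x2 = 10
Slack at optimum:
  C1: slack = 5
  C2: slack = 2
  C3: slack = 0 (binding)
  C4: slack = 2
  C5: slack = 3
  x1 ≥ 0: x1 = 0 (binding)
  x2 ≥ 0: x2 = 10
Binding constraints: C3, x1 ≥ 0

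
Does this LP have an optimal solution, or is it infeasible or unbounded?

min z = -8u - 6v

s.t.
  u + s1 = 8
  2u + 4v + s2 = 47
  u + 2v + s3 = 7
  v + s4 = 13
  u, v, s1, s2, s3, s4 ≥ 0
The point (7, 0) satisfies every constraint, so the LP is feasible; the constraints give u ≤ 8 and v ≤ 13, which with u, v ≥ 0 keep the feasible region inside a bounded box. A feasible, bounded LP attains a finite optimum at a vertex.

Feasible with finite optimum z* = -56 at (7, 0).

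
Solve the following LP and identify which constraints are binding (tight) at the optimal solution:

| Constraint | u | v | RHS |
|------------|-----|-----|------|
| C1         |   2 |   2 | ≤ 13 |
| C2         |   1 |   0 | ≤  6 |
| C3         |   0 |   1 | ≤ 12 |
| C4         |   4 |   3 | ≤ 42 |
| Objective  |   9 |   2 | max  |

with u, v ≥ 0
Optimal: u = 6, v = 0.5
Slack at optimum:
  C1: slack = 0 (binding)
  C2: slack = 0 (binding)
  C3: slack = 11.5
  C4: slack = 16.5
  u ≥ 0: u = 6
  v ≥ 0: v = 0.5
Binding constraints: C1, C2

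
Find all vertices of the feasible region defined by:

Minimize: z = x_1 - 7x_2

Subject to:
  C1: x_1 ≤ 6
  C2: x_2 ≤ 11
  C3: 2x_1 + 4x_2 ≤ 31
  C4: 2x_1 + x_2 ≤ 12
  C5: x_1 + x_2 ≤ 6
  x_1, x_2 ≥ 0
Each vertex is the intersection of two constraint boundaries that also satisfies all remaining constraints:
  x_1 = 0 and x_2 = 0 → (0, 0)
  x_1 = 6 and 2x_1 + x_2 = 12 → (6, 0)
  x_1 + x_2 = 6 and x_1 = 0 → (0, 6)

Vertices: (0, 0), (6, 0), (0, 6)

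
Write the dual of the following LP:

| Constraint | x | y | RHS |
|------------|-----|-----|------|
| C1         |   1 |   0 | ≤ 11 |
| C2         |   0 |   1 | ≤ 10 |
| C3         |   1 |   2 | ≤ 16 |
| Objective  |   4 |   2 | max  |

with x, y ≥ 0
Minimize: z = 11y1 + 10y2 + 16y3

Subject to:
  C1: -y1 - y3 ≤ -4
  C2: -y2 - 2y3 ≤ -2
  y1, y2, y3 ≥ 0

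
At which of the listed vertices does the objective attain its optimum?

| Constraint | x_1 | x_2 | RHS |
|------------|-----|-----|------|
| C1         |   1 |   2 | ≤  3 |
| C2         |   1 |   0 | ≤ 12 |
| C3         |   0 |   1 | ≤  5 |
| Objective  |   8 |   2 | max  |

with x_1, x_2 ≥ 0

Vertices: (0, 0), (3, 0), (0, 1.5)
Evaluating z = 8x_1 + 2x_2 at each vertex:
  (0, 0): z = 0
  (3, 0): z = 24
  (0, 1.5): z = 3

The largest value is z = 24, attained at (3, 0).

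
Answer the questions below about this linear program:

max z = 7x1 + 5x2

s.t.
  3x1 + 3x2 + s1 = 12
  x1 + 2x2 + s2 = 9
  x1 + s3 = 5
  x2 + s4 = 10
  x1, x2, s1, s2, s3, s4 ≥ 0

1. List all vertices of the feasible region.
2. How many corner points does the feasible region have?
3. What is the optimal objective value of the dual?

1. (0, 0), (4, 0), (0, 4)
2. 3
3. 28 (by strong duality, equal to the primal optimum)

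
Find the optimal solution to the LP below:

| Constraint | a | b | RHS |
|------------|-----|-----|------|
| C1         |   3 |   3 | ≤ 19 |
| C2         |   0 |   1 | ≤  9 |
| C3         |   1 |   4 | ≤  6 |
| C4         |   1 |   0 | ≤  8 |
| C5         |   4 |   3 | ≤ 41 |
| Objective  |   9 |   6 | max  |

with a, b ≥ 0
Each vertex is the intersection of two constraint boundaries that also satisfies all remaining constraints:
  a = 0 and b = 0 → (0, 0)
  a + 4b = 6 and b = 0 → (6, 0)
  a + 4b = 6 and a = 0 → (0, 1.5)

Evaluating z = 9a + 6b at each vertex:
  (0, 0): z = 0
  (6, 0): z = 54
  (0, 1.5): z = 9

The maximum is at (6, 0) with z = 54.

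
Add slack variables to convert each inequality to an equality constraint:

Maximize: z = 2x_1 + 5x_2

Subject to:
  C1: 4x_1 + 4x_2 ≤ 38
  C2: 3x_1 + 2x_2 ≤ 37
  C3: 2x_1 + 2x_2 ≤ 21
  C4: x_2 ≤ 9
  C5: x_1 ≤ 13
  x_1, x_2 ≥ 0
max z = 2x_1 + 5x_2

s.t.
  4x_1 + 4x_2 + s1 = 38
  3x_1 + 2x_2 + s2 = 37
  2x_1 + 2x_2 + s3 = 21
  x_2 + s4 = 9
  x_1 + s5 = 13
  x_1, x_2, s1, s2, s3, s4, s5 ≥ 0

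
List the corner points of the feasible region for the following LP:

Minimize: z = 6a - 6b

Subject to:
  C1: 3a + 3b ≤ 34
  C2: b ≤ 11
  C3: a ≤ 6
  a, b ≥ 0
Each vertex is the intersection of two constraint boundaries that also satisfies all remaining constraints:
  a = 0 and b = 0 → (0, 0)
  a = 6 and b = 0 → (6, 0)
  3a + 3b = 34 and a = 6 → (6, 5.333)
  3a + 3b = 34 and b = 11 → (0.3333, 11)
  b = 11 and a = 0 → (0, 11)

Vertices: (0, 0), (6, 0), (6, 5.333), (0.3333, 11), (0, 11)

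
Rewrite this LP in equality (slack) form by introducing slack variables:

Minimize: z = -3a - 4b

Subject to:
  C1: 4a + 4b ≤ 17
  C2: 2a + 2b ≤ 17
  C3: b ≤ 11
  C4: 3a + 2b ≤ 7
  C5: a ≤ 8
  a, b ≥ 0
min z = -3a - 4b

s.t.
  4a + 4b + s1 = 17
  2a + 2b + s2 = 17
  b + s3 = 11
  3a + 2b + s4 = 7
  a + s5 = 8
  a, b, s1, s2, s3, s4, s5 ≥ 0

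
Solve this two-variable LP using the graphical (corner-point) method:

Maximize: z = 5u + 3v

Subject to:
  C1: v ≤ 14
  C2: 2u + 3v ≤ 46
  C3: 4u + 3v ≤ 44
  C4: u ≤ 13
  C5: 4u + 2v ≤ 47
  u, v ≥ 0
Each vertex is the intersection of two constraint boundaries that also satisfies all remaining constraints:
  u = 0 and v = 0 → (0, 0)
  4u + 3v = 44 and v = 0 → (11, 0)
  v = 14 and 4u + 3v = 44 → (0.5, 14)
  v = 14 and u = 0 → (0, 14)

Evaluating z = 5u + 3v at each vertex:
  (0, 0): z = 0
  (11, 0): z = 55
  (0.5, 14): z = 44.5
  (0, 14): z = 42

The maximum is at (11, 0) with z = 55.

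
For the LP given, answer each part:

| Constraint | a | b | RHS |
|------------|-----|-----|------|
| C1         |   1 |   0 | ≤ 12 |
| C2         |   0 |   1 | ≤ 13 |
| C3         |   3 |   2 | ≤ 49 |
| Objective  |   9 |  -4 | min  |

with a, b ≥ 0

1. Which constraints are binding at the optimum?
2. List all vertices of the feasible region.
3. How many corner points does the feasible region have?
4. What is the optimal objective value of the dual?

1. C2, a ≥ 0
2. (0, 0), (12, 0), (12, 6.5), (7.667, 13), (0, 13)
3. 5
4. -52 (by strong duality, equal to the primal optimum)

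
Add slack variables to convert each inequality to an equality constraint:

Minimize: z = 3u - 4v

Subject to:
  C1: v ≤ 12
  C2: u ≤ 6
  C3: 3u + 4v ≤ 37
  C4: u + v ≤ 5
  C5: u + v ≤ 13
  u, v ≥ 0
min z = 3u - 4v

s.t.
  v + s1 = 12
  u + s2 = 6
  3u + 4v + s3 = 37
  u + v + s4 = 5
  u + v + s5 = 13
  u, v, s1, s2, s3, s4, s5 ≥ 0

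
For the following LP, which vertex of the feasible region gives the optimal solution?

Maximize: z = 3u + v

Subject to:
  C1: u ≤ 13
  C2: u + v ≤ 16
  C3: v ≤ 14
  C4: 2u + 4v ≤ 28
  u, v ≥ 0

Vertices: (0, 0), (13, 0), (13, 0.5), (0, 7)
Evaluating z = 3u + v at each vertex:
  (0, 0): z = 0
  (13, 0): z = 39
  (13, 0.5): z = 39.5
  (0, 7): z = 7

The largest value is z = 39.5, attained at (13, 0.5).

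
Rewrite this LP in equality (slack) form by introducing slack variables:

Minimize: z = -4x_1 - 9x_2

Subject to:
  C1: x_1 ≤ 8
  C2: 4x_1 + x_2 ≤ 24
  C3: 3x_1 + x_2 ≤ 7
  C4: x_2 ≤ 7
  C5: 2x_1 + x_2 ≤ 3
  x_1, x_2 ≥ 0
min z = -4x_1 - 9x_2

s.t.
  x_1 + s1 = 8
  4x_1 + x_2 + s2 = 24
  3x_1 + x_2 + s3 = 7
  x_2 + s4 = 7
  2x_1 + x_2 + s5 = 3
  x_1, x_2, s1, s2, s3, s4, s5 ≥ 0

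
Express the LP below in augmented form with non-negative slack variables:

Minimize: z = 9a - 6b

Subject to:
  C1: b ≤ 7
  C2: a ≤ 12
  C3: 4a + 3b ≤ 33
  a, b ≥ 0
min z = 9a - 6b

s.t.
  b + s1 = 7
  a + s2 = 12
  4a + 3b + s3 = 33
  a, b, s1, s2, s3 ≥ 0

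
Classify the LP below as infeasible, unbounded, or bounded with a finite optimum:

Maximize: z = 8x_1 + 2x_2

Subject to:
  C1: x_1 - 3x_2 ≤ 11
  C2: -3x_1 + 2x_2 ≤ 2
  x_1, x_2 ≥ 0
Feasible point: (0, 0) satisfies every constraint, so the LP is feasible.
Direction d = (1, 1): for each constraint row a, a·d ≤ 0 —
  (1)(1) + (-3)(1) = -2 ≤ 0
  (-3)(1) + (2)(1) = -1 ≤ 0
and d ≥ 0, so (0, 0) + t·d stays feasible for every t ≥ 0. Along this ray z = 8x_1 + 2x_2 changes by 10 per unit t, so z → +∞.

Unbounded: there is a feasible ray along which z → +∞.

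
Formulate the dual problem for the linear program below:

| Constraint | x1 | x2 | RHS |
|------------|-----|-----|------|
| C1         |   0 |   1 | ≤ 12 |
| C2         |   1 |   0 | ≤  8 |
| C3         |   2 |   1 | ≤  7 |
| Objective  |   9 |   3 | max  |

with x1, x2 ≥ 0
Minimize: z = 12y1 + 8y2 + 7y3

Subject to:
  C1: -y2 - 2y3 ≤ -9
  C2: -y1 - y3 ≤ -3
  y1, y2, y3 ≥ 0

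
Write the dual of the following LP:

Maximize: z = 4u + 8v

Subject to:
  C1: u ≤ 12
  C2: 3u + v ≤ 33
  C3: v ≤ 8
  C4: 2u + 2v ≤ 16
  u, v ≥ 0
Minimize: z = 12y1 + 33y2 + 8y3 + 16y4

Subject to:
  C1: -y1 - 3y2 - 2y4 ≤ -4
  C2: -y2 - y3 - 2y4 ≤ -8
  y1, y2, y3, y4 ≥ 0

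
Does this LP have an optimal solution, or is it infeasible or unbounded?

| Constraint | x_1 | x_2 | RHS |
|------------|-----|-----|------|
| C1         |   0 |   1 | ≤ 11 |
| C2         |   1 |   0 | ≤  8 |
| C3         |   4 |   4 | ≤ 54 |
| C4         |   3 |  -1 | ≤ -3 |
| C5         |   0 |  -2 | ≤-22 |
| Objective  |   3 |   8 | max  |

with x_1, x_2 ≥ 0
The point (2.5, 11) satisfies every constraint, so the LP is feasible; the constraints give x_1 ≤ 8 and x_2 ≤ 11, which with x_1, x_2 ≥ 0 keep the feasible region inside a bounded box. A feasible, bounded LP attains a finite optimum at a vertex.

Evaluating z = 3x_1 + 8x_2 at each vertex:
  (2.5, 11): z = 95.5
  (0, 11): z = 88

Feasible with finite optimum z* = 95.5 at (2.5, 11).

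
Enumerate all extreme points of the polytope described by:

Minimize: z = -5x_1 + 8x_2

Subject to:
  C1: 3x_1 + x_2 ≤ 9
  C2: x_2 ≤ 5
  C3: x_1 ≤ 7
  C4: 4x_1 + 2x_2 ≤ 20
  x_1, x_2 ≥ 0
Each vertex is the intersection of two constraint boundaries that also satisfies all remaining constraints:
  x_1 = 0 and x_2 = 0 → (0, 0)
  3x_1 + x_2 = 9 and x_2 = 0 → (3, 0)
  3x_1 + x_2 = 9 and x_2 = 5 → (1.333, 5)
  x_2 = 5 and x_1 = 0 → (0, 5)

Vertices: (0, 0), (3, 0), (1.333, 5), (0, 5)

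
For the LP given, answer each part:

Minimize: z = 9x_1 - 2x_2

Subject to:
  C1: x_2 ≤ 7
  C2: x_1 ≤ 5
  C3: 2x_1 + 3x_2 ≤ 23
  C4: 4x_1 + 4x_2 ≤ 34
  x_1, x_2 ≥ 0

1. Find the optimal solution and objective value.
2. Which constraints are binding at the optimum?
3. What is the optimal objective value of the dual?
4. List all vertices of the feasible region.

1. x_1 = 0, x_2 = 7, z = -14
2. C1, x_1 ≥ 0
3. -14 (by strong duality, equal to the primal optimum)
4. (0, 0), (5, 0), (5, 3.5), (2.5, 6), (1, 7), (0, 7)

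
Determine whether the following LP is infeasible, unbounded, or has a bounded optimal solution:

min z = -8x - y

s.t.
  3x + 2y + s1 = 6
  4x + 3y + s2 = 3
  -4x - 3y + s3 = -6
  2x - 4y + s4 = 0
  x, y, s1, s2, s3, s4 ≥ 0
The row 4x + 3y + s2 = 3 with s2 ≥ 0 requires 4x + 3y ≤ 3, while the row -4x - 3y + s3 = -6 with s3 ≥ 0 is equivalent to 4x + 3y ≥ 6. Together they would need 6 ≤ 4x + 3y ≤ 3, which is impossible since 6 > 3. No point satisfies all constraints.

The feasible region is empty; the LP is infeasible.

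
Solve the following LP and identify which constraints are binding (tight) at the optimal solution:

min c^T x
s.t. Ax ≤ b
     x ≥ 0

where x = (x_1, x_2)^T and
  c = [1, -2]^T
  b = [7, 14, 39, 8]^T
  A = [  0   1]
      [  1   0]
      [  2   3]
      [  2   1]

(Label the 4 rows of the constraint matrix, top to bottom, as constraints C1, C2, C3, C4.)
Optimal: x_1 = 0, x_2 = 7
Slack at optimum:
  C1: slack = 0 (binding)
  C2: slack = 14
  C3: slack = 18
  C4: slack = 1
  x_1 ≥ 0: x_1 = 0 (binding)
  x_2 ≥ 0: x_2 = 7
Binding constraints: C1, x_1 ≥ 0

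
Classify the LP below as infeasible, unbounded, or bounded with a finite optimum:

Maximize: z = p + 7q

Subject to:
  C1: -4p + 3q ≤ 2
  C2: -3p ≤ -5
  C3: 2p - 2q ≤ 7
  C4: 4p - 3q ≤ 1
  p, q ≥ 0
Feasible point: (2, 3) satisfies every constraint, so the LP is feasible.
Direction d = (3, 4): for each constraint row a, a·d ≤ 0 —
  (-4)(3) + (3)(4) = 0 ≤ 0
  (-3)(3) + (0)(4) = -9 ≤ 0
  (2)(3) + (-2)(4) = -2 ≤ 0
  (4)(3) + (-3)(4) = 0 ≤ 0
and d ≥ 0, so (2, 3) + t·d stays feasible for every t ≥ 0. Along this ray z = p + 7q changes by 31 per unit t, so z → +∞.

The LP is unbounded; z can be made arbitrarily large.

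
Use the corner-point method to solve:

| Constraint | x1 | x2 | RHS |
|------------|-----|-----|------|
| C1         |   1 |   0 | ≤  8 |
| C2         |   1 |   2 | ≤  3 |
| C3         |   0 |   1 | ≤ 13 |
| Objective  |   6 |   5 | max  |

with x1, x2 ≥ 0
Each vertex is the intersection of two constraint boundaries that also satisfies all remaining constraints:
  x1 = 0 and x2 = 0 → (0, 0)
  x1 + 2x2 = 3 and x2 = 0 → (3, 0)
  x1 + 2x2 = 3 and x1 = 0 → (0, 1.5)

Evaluating z = 6x1 + 5x2 at each vertex:
  (0, 0): z = 0
  (3, 0): z = 18
  (0, 1.5): z = 7.5

The maximum is at (3, 0) with z = 18.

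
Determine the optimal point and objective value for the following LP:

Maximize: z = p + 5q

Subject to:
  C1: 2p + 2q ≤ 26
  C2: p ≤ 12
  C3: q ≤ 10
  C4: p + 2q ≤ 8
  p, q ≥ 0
Each vertex is the intersection of two constraint boundaries that also satisfies all remaining constraints:
  p = 0 and q = 0 → (0, 0)
  p + 2q = 8 and q = 0 → (8, 0)
  p + 2q = 8 and p = 0 → (0, 4)

Evaluating z = p + 5q at each vertex:
  (0, 0): z = 0
  (8, 0): z = 8
  (0, 4): z = 20

The maximum is at (0, 4) with z = 20.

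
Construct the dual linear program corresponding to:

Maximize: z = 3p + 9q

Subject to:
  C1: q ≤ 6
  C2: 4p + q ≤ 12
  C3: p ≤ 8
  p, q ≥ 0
Minimize: z = 6y1 + 12y2 + 8y3

Subject to:
  C1: -4y2 - y3 ≤ -3
  C2: -y1 - y2 ≤ -9
  y1, y2, y3 ≥ 0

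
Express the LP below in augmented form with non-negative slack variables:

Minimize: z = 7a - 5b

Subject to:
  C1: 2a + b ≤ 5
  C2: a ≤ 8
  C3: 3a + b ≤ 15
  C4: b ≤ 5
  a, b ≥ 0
min z = 7a - 5b

s.t.
  2a + b + s1 = 5
  a + s2 = 8
  3a + b + s3 = 15
  b + s4 = 5
  a, b, s1, s2, s3, s4 ≥ 0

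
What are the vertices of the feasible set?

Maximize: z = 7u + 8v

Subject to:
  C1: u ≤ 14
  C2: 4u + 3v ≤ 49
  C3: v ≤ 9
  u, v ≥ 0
Each vertex is the intersection of two constraint boundaries that also satisfies all remaining constraints:
  u = 0 and v = 0 → (0, 0)
  4u + 3v = 49 and v = 0 → (12.25, 0)
  4u + 3v = 49 and v = 9 → (5.5, 9)
  v = 9 and u = 0 → (0, 9)

Vertices: (0, 0), (12.25, 0), (5.5, 9), (0, 9)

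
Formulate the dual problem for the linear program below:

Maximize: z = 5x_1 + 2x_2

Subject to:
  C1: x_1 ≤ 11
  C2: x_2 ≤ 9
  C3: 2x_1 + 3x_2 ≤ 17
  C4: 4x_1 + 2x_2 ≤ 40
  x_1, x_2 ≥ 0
Minimize: z = 11y1 + 9y2 + 17y3 + 40y4

Subject to:
  C1: -y1 - 2y3 - 4y4 ≤ -5
  C2: -y2 - 3y3 - 2y4 ≤ -2
  y1, y2, y3, y4 ≥ 0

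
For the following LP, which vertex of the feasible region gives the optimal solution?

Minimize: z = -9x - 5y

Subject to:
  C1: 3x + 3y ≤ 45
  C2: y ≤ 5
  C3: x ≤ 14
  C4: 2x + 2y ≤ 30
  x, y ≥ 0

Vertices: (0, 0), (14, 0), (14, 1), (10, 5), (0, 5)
Evaluating z = -9x - 5y at each vertex:
  (0, 0): z = 0
  (14, 0): z = -126
  (14, 1): z = -131
  (10, 5): z = -115
  (0, 5): z = -25

The smallest value is z = -131, attained at (14, 1).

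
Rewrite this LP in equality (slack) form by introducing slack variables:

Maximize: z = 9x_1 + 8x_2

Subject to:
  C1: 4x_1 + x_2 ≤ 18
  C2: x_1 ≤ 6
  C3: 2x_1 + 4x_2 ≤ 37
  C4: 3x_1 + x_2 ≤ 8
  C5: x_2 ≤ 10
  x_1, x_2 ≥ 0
max z = 9x_1 + 8x_2

s.t.
  4x_1 + x_2 + s1 = 18
  x_1 + s2 = 6
  2x_1 + 4x_2 + s3 = 37
  3x_1 + x_2 + s4 = 8
  x_2 + s5 = 10
  x_1, x_2, s1, s2, s3, s4, s5 ≥ 0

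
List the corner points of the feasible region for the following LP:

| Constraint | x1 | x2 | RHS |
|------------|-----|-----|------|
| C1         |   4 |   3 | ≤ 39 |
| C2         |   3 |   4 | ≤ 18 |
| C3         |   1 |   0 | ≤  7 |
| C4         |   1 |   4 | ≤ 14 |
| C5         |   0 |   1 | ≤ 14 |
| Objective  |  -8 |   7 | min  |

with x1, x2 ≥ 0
Each vertex is the intersection of two constraint boundaries that also satisfies all remaining constraints:
  x1 = 0 and x2 = 0 → (0, 0)
  3x1 + 4x2 = 18 and x2 = 0 → (6, 0)
  3x1 + 4x2 = 18 and x1 + 4x2 = 14 → (2, 3)
  x1 + 4x2 = 14 and x1 = 0 → (0, 3.5)

Vertices: (0, 0), (6, 0), (2, 3), (0, 3.5)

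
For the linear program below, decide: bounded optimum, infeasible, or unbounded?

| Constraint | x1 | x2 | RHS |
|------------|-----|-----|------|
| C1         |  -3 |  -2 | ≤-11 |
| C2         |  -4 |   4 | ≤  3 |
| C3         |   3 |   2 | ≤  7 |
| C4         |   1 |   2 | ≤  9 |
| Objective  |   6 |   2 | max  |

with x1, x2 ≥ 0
C3 requires 3x1 + 2x2 ≤ 7, while C1 (-3x1 - 2x2 ≤ -11) is equivalent to 3x1 + 2x2 ≥ 11. Together they would need 11 ≤ 3x1 + 2x2 ≤ 7, which is impossible since 11 > 7. No point satisfies all constraints.

The feasible region is empty; the LP is infeasible.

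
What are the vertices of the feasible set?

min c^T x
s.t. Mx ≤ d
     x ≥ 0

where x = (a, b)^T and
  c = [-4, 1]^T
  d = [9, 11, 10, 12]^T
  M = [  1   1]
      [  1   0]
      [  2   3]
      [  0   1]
Each vertex is the intersection of two constraint boundaries that also satisfies all remaining constraints:
  a = 0 and b = 0 → (0, 0)
  2a + 3b = 10 and b = 0 → (5, 0)
  2a + 3b = 10 and a = 0 → (0, 3.333)

Vertices: (0, 0), (5, 0), (0, 3.333)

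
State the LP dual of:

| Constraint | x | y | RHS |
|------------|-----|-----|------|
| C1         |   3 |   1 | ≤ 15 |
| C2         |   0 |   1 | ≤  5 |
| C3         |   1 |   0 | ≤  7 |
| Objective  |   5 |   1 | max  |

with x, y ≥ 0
Minimize: z = 15y1 + 5y2 + 7y3

Subject to:
  C1: -3y1 - y3 ≤ -5
  C2: -y1 - y2 ≤ -1
  y1, y2, y3 ≥ 0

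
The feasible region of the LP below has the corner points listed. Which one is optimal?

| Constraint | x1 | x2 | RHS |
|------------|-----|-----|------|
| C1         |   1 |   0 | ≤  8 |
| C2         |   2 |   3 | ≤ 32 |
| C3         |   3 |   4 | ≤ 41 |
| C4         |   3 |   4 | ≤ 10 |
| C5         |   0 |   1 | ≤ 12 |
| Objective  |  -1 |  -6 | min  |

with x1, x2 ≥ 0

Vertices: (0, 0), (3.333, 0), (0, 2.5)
Evaluating z = -x1 - 6x2 at each vertex:
  (0, 0): z = 0
  (3.333, 0): z = -3.333
  (0, 2.5): z = -15

The smallest value is z = -15, attained at (0, 2.5).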